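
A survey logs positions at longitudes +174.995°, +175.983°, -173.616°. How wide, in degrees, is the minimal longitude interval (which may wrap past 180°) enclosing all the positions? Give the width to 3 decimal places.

Sort the longitudes: -173.616°, +174.995°, +175.983°.
Eastward gaps between consecutive values (wrapping around): 348.611°, 0.988°, 10.401°.
Largest gap = 348.611° ⇒ minimal covering band is its complement: 360° − 348.611° = 11.389°.
Band runs from +174.995° eastward to -173.616°, crossing the antimeridian.

11.389°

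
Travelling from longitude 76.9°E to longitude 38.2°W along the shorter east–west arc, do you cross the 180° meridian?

No

Signed shortest Δλ = ((-38.2 − 76.9 + 180) mod 360) − 180 = -115.1°.
Going west by 115.1° from +76.9° reaches -38.2° without touching 180°.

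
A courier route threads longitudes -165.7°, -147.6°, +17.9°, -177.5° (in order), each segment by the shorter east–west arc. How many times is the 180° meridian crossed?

1

Leg 1: -165.7° → -147.6°, shortest Δλ = 18.1° (east) — does not cross 180°.
Leg 2: -147.6° → +17.9°, shortest Δλ = 165.5° (east) — does not cross 180°.
Leg 3: +17.9° → -177.5°, shortest Δλ = 164.6° (east) — crosses 180°.
Total crossings: 1.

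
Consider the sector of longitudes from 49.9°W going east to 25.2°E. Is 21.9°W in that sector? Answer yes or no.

Band width going east from -49.9° to +25.2°: ((25.2 − -49.9) mod 360) = 75.1°.
Offset of -21.9° east of the west edge: ((-21.9 − -49.9) mod 360) = 28.0°.
28.0° ≤ 75.1° ⇒ inside.

Yes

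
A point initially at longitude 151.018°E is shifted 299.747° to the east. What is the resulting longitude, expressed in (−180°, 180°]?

Start at +151.018°; shift +299.747° → +450.765°.
+450.765° lies outside (−180°, 180°]; subtract 360° → +90.765°.

90.765°E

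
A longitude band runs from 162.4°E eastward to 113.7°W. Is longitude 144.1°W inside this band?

Yes

Band width going east from +162.4° to -113.7°: ((-113.7 − 162.4) mod 360) = 83.9°.
Offset of -144.1° east of the west edge: ((-144.1 − 162.4) mod 360) = 53.5°.
53.5° ≤ 83.9° ⇒ inside.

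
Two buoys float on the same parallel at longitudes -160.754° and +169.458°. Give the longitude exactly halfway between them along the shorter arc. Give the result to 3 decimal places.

-175.648°

Signed shortest Δλ from -160.754° to +169.458° is -29.788°.
Midpoint longitude = -160.754° + (-29.788°)/2 = -160.754° − 14.894° = -175.648°.
(The naïve average (-160.754 + +169.458)/2 = 4.352° is on the wrong side of the globe.)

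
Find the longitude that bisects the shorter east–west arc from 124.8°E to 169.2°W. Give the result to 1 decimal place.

157.8°E

Signed shortest Δλ from +124.8° to -169.2° is +66.0°.
Midpoint longitude = +124.8° + (+66.0°)/2 = +124.8° + 33.0° = +157.8°.
(The naïve average (+124.8 + -169.2)/2 = -22.2° is on the wrong side of the globe.)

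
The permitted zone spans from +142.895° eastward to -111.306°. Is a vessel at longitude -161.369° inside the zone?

Band width going east from +142.895° to -111.306°: ((-111.306 − 142.895) mod 360) = 105.799°.
Offset of -161.369° east of the west edge: ((-161.369 − 142.895) mod 360) = 55.736°.
55.736° ≤ 105.799° ⇒ inside.

Yes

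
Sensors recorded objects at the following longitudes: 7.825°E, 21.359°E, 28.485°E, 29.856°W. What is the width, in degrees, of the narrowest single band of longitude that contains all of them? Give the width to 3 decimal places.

58.341°

Sort the longitudes: -29.856°, +7.825°, +21.359°, +28.485°.
Eastward gaps between consecutive values (wrapping around): 37.681°, 13.534°, 7.126°, 301.659°.
Largest gap = 301.659° ⇒ minimal covering band is its complement: 360° − 301.659° = 58.341°.
Band runs from -29.856° eastward to +28.485°.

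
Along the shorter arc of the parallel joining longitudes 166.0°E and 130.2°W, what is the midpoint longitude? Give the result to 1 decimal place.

162.1°W

Signed shortest Δλ from +166.0° to -130.2° is +63.8°.
Midpoint longitude = +166.0° + (+63.8°)/2 = +166.0° + 31.9° = +197.9°.
Normalise into (−180°, 180°]: -162.1°.
(The naïve average (+166.0 + -130.2)/2 = 17.9° is on the wrong side of the globe.)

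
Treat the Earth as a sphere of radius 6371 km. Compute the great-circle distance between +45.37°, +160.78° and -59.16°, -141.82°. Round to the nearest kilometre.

12748 km

Δλ = -141.82 − 160.78 = -302.60°; wrapped into (−180°, 180°]: 57.40°.
Δφ = -59.16 − 45.37 = -104.53°.
a = sin²(Δφ/2) + cos φ₁ · cos φ₂ · sin²(Δλ/2) = 0.708498.
c = 2·atan2(√a, √(1−a)) = 2.00093 rad → d = 6371·c ≈ 12747.95 km.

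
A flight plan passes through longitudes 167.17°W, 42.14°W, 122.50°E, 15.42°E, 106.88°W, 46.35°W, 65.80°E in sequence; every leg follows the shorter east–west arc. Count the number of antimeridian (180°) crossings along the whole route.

0

Leg 1: -167.17° → -42.14°, shortest Δλ = 125.03° (east) — does not cross 180°.
Leg 2: -42.14° → +122.50°, shortest Δλ = 164.64° (east) — does not cross 180°.
Leg 3: +122.50° → +15.42°, shortest Δλ = -107.08° (west) — does not cross 180°.
Leg 4: +15.42° → -106.88°, shortest Δλ = -122.3° (west) — does not cross 180°.
Leg 5: -106.88° → -46.35°, shortest Δλ = 60.53° (east) — does not cross 180°.
Leg 6: -46.35° → +65.80°, shortest Δλ = 112.15° (east) — does not cross 180°.
Total crossings: 0.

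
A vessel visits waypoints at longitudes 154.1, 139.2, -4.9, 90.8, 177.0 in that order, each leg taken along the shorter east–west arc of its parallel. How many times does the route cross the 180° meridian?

0

Leg 1: +154.1° → +139.2°, shortest Δλ = -14.9° (west) — does not cross 180°.
Leg 2: +139.2° → -4.9°, shortest Δλ = -144.1° (west) — does not cross 180°.
Leg 3: -4.9° → +90.8°, shortest Δλ = 95.7° (east) — does not cross 180°.
Leg 4: +90.8° → +177.0°, shortest Δλ = 86.2° (east) — does not cross 180°.
Total crossings: 0.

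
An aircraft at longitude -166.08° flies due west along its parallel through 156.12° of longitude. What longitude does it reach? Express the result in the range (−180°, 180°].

Start at -166.08°; shift −156.12° → -322.20°.
-322.20° lies outside (−180°, 180°]; add 360° → +37.80°.

+37.80°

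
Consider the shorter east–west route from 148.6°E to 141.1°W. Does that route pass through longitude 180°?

Yes

Naïve |-141.1 − 148.6| = 289.7° > 180°, so the shorter arc goes the other way round — across 180°.
Signed shortest Δλ = ((-141.1 − 148.6 + 180) mod 360) − 180 = 70.3°.
Going east by 70.3° from +148.6° passes through 180° before reaching -141.1°.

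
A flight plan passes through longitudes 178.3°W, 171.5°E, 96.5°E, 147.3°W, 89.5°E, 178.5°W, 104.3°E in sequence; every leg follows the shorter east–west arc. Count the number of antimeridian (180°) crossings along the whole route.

Leg 1: -178.3° → +171.5°, shortest Δλ = -10.2° (west) — crosses 180°.
Leg 2: +171.5° → +96.5°, shortest Δλ = -75.0° (west) — does not cross 180°.
Leg 3: +96.5° → -147.3°, shortest Δλ = 116.2° (east) — crosses 180°.
Leg 4: -147.3° → +89.5°, shortest Δλ = -123.2° (west) — crosses 180°.
Leg 5: +89.5° → -178.5°, shortest Δλ = 92.0° (east) — crosses 180°.
Leg 6: -178.5° → +104.3°, shortest Δλ = -77.2° (west) — crosses 180°.
Total crossings: 5.

5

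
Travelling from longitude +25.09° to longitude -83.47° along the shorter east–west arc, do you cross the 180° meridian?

Signed shortest Δλ = ((-83.47 − 25.09 + 180) mod 360) − 180 = -108.56°.
Going west by 108.56° from +25.09° reaches -83.47° without touching 180°.

No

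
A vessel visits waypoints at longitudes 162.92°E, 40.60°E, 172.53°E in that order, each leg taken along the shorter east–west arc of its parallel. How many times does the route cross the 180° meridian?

Leg 1: +162.92° → +40.60°, shortest Δλ = -122.32° (west) — does not cross 180°.
Leg 2: +40.60° → +172.53°, shortest Δλ = 131.93° (east) — does not cross 180°.
Total crossings: 0.

0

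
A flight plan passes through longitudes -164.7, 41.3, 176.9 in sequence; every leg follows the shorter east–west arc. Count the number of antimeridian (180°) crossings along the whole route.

1

Leg 1: -164.7° → +41.3°, shortest Δλ = -154.0° (west) — crosses 180°.
Leg 2: +41.3° → +176.9°, shortest Δλ = 135.6° (east) — does not cross 180°.
Total crossings: 1.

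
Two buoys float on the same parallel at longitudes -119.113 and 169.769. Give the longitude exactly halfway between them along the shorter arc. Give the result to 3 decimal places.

Signed shortest Δλ from -119.113° to +169.769° is -71.118°.
Midpoint longitude = -119.113° + (-71.118°)/2 = -119.113° − 35.559° = -154.672°.
(The naïve average (-119.113 + +169.769)/2 = 25.328° is on the wrong side of the globe.)

-154.672°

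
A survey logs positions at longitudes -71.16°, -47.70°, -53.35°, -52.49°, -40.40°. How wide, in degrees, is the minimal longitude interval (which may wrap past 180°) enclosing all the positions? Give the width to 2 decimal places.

30.76°

Sort the longitudes: -71.16°, -53.35°, -52.49°, -47.70°, -40.40°.
Eastward gaps between consecutive values (wrapping around): 17.81°, 0.86°, 4.79°, 7.30°, 329.24°.
Largest gap = 329.24° ⇒ minimal covering band is its complement: 360° − 329.24° = 30.76°.
Band runs from -71.16° eastward to -40.40°.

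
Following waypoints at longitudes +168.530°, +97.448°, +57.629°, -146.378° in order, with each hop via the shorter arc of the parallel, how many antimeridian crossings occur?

1

Leg 1: +168.530° → +97.448°, shortest Δλ = -71.082° (west) — does not cross 180°.
Leg 2: +97.448° → +57.629°, shortest Δλ = -39.819° (west) — does not cross 180°.
Leg 3: +57.629° → -146.378°, shortest Δλ = 155.993° (east) — crosses 180°.
Total crossings: 1.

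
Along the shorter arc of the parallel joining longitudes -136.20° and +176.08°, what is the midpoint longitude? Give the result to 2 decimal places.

-160.06°

Signed shortest Δλ from -136.20° to +176.08° is -47.72°.
Midpoint longitude = -136.20° + (-47.72°)/2 = -136.20° − 23.86° = -160.06°.
(The naïve average (-136.20 + +176.08)/2 = 19.94° is on the wrong side of the globe.)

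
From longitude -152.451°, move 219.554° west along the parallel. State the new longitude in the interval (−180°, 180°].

-12.005°

Start at -152.451°; shift −219.554° → -372.005°.
-372.005° lies outside (−180°, 180°]; add 360° → -12.005°.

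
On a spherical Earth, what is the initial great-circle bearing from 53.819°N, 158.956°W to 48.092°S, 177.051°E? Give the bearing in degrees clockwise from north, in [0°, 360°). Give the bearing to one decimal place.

196.2°

Δλ = 177.051 − -158.956 = 336.007°; wrapped into (−180°, 180°]: -23.993°.
θ = atan2( sin Δλ · cos φ₂ , cos φ₁ · sin φ₂ − sin φ₁ · cos φ₂ · cos Δλ )
  = atan2(-0.27160, -0.93189) = -163.751° → normalised to [0°, 360°): 196.249°.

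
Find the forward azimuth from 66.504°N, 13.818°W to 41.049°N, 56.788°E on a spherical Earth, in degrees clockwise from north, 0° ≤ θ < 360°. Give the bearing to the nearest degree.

87°

Δλ = 56.788 − -13.818 = 70.606°.
θ = atan2( sin Δλ · cos φ₂ , cos φ₁ · sin φ₂ − sin φ₁ · cos φ₂ · cos Δλ )
  = atan2(0.71136, 0.03216) = 87.412° → normalised to [0°, 360°): 87.412°.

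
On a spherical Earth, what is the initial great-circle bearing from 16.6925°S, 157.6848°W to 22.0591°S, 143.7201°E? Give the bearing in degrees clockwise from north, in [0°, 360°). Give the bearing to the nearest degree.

254°

Δλ = 143.7201 − -157.6848 = 301.4049°; wrapped into (−180°, 180°]: -58.5951°.
θ = atan2( sin Δλ · cos φ₂ , cos φ₁ · sin φ₂ − sin φ₁ · cos φ₂ · cos Δλ )
  = atan2(-0.79103, -0.22102) = -105.611° → normalised to [0°, 360°): 254.389°.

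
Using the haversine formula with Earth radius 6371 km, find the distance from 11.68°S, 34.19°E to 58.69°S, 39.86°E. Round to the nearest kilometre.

Δλ = 39.86 − 34.19 = 5.67°.
Δφ = -58.69 − -11.68 = -47.01°.
a = sin²(Δφ/2) + cos φ₁ · cos φ₂ · sin²(Δλ/2) = 0.160310.
c = 2·atan2(√a, √(1−a)) = 0.82388 rad → d = 6371·c ≈ 5248.93 km.

5249 km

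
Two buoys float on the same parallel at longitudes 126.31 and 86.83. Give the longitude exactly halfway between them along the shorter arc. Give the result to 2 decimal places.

+106.57°

Signed shortest Δλ from +126.31° to +86.83° is -39.48°.
Midpoint longitude = +126.31° + (-39.48°)/2 = +126.31° − 19.74° = +106.57°.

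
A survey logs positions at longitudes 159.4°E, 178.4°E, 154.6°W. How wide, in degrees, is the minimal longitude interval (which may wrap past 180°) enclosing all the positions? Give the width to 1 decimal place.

46.0°

Sort the longitudes: -154.6°, +159.4°, +178.4°.
Eastward gaps between consecutive values (wrapping around): 314.0°, 19.0°, 27.0°.
Largest gap = 314.0° ⇒ minimal covering band is its complement: 360° − 314.0° = 46.0°.
Band runs from +159.4° eastward to -154.6°, crossing the antimeridian.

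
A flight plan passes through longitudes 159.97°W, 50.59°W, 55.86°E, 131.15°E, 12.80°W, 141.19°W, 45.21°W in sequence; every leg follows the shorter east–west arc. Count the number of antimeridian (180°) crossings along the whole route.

0

Leg 1: -159.97° → -50.59°, shortest Δλ = 109.38° (east) — does not cross 180°.
Leg 2: -50.59° → +55.86°, shortest Δλ = 106.45° (east) — does not cross 180°.
Leg 3: +55.86° → +131.15°, shortest Δλ = 75.29° (east) — does not cross 180°.
Leg 4: +131.15° → -12.80°, shortest Δλ = -143.95° (west) — does not cross 180°.
Leg 5: -12.80° → -141.19°, shortest Δλ = -128.39° (west) — does not cross 180°.
Leg 6: -141.19° → -45.21°, shortest Δλ = 95.98° (east) — does not cross 180°.
Total crossings: 0.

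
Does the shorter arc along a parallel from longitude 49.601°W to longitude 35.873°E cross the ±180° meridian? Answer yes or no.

Signed shortest Δλ = ((35.873 − -49.601 + 180) mod 360) − 180 = 85.474°.
Going east by 85.474° from -49.601° reaches +35.873° without touching 180°.

No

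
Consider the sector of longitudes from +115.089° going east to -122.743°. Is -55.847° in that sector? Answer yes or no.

No

Band width going east from +115.089° to -122.743°: ((-122.743 − 115.089) mod 360) = 122.168°.
Offset of -55.847° east of the west edge: ((-55.847 − 115.089) mod 360) = 189.064°.
189.064° > 122.168° ⇒ outside.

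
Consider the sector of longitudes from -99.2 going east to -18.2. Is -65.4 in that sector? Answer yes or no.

Band width going east from -99.2° to -18.2°: ((-18.2 − -99.2) mod 360) = 81.0°.
Offset of -65.4° east of the west edge: ((-65.4 − -99.2) mod 360) = 33.8°.
33.8° ≤ 81.0° ⇒ inside.

Yes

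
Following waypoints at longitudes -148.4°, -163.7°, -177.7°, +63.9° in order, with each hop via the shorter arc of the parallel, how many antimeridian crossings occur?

1

Leg 1: -148.4° → -163.7°, shortest Δλ = -15.3° (west) — does not cross 180°.
Leg 2: -163.7° → -177.7°, shortest Δλ = -14.0° (west) — does not cross 180°.
Leg 3: -177.7° → +63.9°, shortest Δλ = -118.4° (west) — crosses 180°.
Total crossings: 1.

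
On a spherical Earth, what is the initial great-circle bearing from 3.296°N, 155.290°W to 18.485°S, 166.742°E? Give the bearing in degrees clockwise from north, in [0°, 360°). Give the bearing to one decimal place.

238.4°

Δλ = 166.742 − -155.290 = 322.032°; wrapped into (−180°, 180°]: -37.968°.
θ = atan2( sin Δλ · cos φ₂ , cos φ₁ · sin φ₂ − sin φ₁ · cos φ₂ · cos Δλ )
  = atan2(-0.58348, -0.35952) = -121.640° → normalised to [0°, 360°): 238.360°.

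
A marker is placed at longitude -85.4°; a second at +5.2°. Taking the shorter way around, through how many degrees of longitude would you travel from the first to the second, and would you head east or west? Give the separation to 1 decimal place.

Raw difference: 5.2 − -85.4 = 90.6°.
Normalise into (−180°, 180°]: 90.6° stays 90.6°.
Positive ⇒ the second point lies to the east; separation 90.6°.

90.6° east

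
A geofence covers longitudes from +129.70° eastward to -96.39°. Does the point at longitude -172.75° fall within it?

Band width going east from +129.70° to -96.39°: ((-96.39 − 129.70) mod 360) = 133.91°.
Offset of -172.75° east of the west edge: ((-172.75 − 129.70) mod 360) = 57.55°.
57.55° ≤ 133.91° ⇒ inside.

Yes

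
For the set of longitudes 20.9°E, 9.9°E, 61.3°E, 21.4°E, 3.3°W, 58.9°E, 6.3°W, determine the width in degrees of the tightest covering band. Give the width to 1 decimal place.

67.6°

Sort the longitudes: -6.3°, -3.3°, +9.9°, +20.9°, +21.4°, +58.9°, +61.3°.
Eastward gaps between consecutive values (wrapping around): 3.0°, 13.2°, 11.0°, 0.5°, 37.5°, 2.4°, 292.4°.
Largest gap = 292.4° ⇒ minimal covering band is its complement: 360° − 292.4° = 67.6°.
Band runs from -6.3° eastward to +61.3°.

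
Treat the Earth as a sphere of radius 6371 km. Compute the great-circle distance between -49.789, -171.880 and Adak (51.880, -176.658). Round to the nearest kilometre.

11314 km

Δλ = -176.658 − -171.880 = -4.778°.
Δφ = 51.880 − -49.789 = 101.669°.
a = sin²(Δφ/2) + cos φ₁ · cos φ₂ · sin²(Δλ/2) = 0.601821.
c = 2·atan2(√a, √(1−a)) = 1.77587 rad → d = 6371·c ≈ 11314.09 km.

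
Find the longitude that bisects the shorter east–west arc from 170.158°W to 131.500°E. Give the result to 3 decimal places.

160.671°E

Signed shortest Δλ from -170.158° to +131.500° is -58.342°.
Midpoint longitude = -170.158° + (-58.342°)/2 = -170.158° − 29.171° = -199.329°.
Normalise into (−180°, 180°]: +160.671°.
(The naïve average (-170.158 + +131.500)/2 = -19.329° is on the wrong side of the globe.)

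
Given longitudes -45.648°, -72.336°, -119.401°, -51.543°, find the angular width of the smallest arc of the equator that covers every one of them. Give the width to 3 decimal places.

73.753°

Sort the longitudes: -119.401°, -72.336°, -51.543°, -45.648°.
Eastward gaps between consecutive values (wrapping around): 47.065°, 20.793°, 5.895°, 286.247°.
Largest gap = 286.247° ⇒ minimal covering band is its complement: 360° − 286.247° = 73.753°.
Band runs from -119.401° eastward to -45.648°.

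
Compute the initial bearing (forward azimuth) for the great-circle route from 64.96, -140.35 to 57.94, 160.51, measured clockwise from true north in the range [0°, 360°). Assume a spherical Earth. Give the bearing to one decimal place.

283.8°

Δλ = 160.51 − -140.35 = 300.86°; wrapped into (−180°, 180°]: -59.14°.
θ = atan2( sin Δλ · cos φ₂ , cos φ₁ · sin φ₂ − sin φ₁ · cos φ₂ · cos Δλ )
  = atan2(-0.45566, 0.11202) = -76.188° → normalised to [0°, 360°): 283.812°.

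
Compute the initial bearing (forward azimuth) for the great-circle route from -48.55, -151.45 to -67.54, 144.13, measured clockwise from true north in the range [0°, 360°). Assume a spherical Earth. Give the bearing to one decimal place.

Δλ = 144.13 − -151.45 = 295.58°; wrapped into (−180°, 180°]: -64.42°.
θ = atan2( sin Δλ · cos φ₂ , cos φ₁ · sin φ₂ − sin φ₁ · cos φ₂ · cos Δλ )
  = atan2(-0.34459, -0.48812) = -144.779° → normalised to [0°, 360°): 215.221°.

215.2°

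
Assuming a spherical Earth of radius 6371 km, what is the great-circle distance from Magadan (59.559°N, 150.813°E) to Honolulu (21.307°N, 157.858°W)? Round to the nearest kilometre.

5842 km

Δλ = -157.858 − 150.813 = -308.671°; wrapped into (−180°, 180°]: 51.329°.
Δφ = 21.307 − 59.559 = -38.252°.
a = sin²(Δφ/2) + cos φ₁ · cos φ₂ · sin²(Δλ/2) = 0.195892.
c = 2·atan2(√a, √(1−a)) = 0.91699 rad → d = 6371·c ≈ 5842.11 km.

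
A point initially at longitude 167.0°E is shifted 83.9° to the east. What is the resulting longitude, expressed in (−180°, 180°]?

109.1°W

Start at +167.0°; shift +83.9° → +250.9°.
+250.9° lies outside (−180°, 180°]; subtract 360° → -109.1°.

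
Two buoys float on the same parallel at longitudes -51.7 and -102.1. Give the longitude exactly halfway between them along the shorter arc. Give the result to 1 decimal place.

-76.9°

Signed shortest Δλ from -51.7° to -102.1° is -50.4°.
Midpoint longitude = -51.7° + (-50.4°)/2 = -51.7° − 25.2° = -76.9°.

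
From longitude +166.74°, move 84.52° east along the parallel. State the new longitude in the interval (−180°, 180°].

Start at +166.74°; shift +84.52° → +251.26°.
+251.26° lies outside (−180°, 180°]; subtract 360° → -108.74°.

-108.74°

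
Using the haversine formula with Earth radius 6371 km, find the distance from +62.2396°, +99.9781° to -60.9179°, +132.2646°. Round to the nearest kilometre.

Δλ = 132.2646 − 99.9781 = 32.2865°.
Δφ = -60.9179 − 62.2396 = -123.1575°.
a = sin²(Δφ/2) + cos φ₁ · cos φ₂ · sin²(Δλ/2) = 0.790973.
c = 2·atan2(√a, √(1−a)) = 2.19192 rad → d = 6371·c ≈ 13964.70 km.

13965 km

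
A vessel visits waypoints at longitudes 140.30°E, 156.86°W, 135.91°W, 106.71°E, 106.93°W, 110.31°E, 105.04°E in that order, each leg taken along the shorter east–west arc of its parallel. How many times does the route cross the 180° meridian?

4

Leg 1: +140.30° → -156.86°, shortest Δλ = 62.84° (east) — crosses 180°.
Leg 2: -156.86° → -135.91°, shortest Δλ = 20.95° (east) — does not cross 180°.
Leg 3: -135.91° → +106.71°, shortest Δλ = -117.38° (west) — crosses 180°.
Leg 4: +106.71° → -106.93°, shortest Δλ = 146.36° (east) — crosses 180°.
Leg 5: -106.93° → +110.31°, shortest Δλ = -142.76° (west) — crosses 180°.
Leg 6: +110.31° → +105.04°, shortest Δλ = -5.27° (west) — does not cross 180°.
Total crossings: 4.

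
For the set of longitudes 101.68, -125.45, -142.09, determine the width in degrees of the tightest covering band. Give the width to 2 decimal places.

Sort the longitudes: -142.09°, -125.45°, +101.68°.
Eastward gaps between consecutive values (wrapping around): 16.64°, 227.13°, 116.23°.
Largest gap = 227.13° ⇒ minimal covering band is its complement: 360° − 227.13° = 132.87°.
Band runs from +101.68° eastward to -125.45°, crossing the antimeridian.

132.87°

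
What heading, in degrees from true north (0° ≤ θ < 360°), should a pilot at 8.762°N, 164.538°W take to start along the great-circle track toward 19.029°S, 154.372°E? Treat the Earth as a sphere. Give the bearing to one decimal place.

Δλ = 154.372 − -164.538 = 318.910°; wrapped into (−180°, 180°]: -41.090°.
θ = atan2( sin Δλ · cos φ₂ , cos φ₁ · sin φ₂ − sin φ₁ · cos φ₂ · cos Δλ )
  = atan2(-0.62133, -0.43078) = -124.734° → normalised to [0°, 360°): 235.266°.

235.3°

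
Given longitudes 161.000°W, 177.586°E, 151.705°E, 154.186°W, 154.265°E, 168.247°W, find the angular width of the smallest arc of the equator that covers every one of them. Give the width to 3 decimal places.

Sort the longitudes: -168.247°, -161.000°, -154.186°, +151.705°, +154.265°, +177.586°.
Eastward gaps between consecutive values (wrapping around): 7.247°, 6.814°, 305.891°, 2.560°, 23.321°, 14.167°.
Largest gap = 305.891° ⇒ minimal covering band is its complement: 360° − 305.891° = 54.109°.
Band runs from +151.705° eastward to -154.186°, crossing the antimeridian.

54.109°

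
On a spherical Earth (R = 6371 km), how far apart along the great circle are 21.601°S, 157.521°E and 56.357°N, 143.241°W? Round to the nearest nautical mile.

Δλ = -143.241 − 157.521 = -300.762°; wrapped into (−180°, 180°]: 59.238°.
Δφ = 56.357 − -21.601 = 77.958°.
a = sin²(Δφ/2) + cos φ₁ · cos φ₂ · sin²(Δλ/2) = 0.521508.
c = 2·atan2(√a, √(1−a)) = 1.61383 rad → d = 6371·c ≈ 10281.68 km ≈ 5551.66 nmi.

5552 nmi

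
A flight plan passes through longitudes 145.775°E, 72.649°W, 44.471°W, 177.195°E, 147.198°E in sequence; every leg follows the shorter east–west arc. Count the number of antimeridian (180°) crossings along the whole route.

2

Leg 1: +145.775° → -72.649°, shortest Δλ = 141.576° (east) — crosses 180°.
Leg 2: -72.649° → -44.471°, shortest Δλ = 28.178° (east) — does not cross 180°.
Leg 3: -44.471° → +177.195°, shortest Δλ = -138.334° (west) — crosses 180°.
Leg 4: +177.195° → +147.198°, shortest Δλ = -29.997° (west) — does not cross 180°.
Total crossings: 2.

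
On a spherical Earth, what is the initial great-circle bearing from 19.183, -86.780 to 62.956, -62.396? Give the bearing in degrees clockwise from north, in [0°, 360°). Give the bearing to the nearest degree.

15°

Δλ = -62.396 − -86.780 = 24.384°.
θ = atan2( sin Δλ · cos φ₂ , cos φ₁ · sin φ₂ − sin φ₁ · cos φ₂ · cos Δλ )
  = atan2(0.18771, 0.70513) = 14.907° → normalised to [0°, 360°): 14.907°.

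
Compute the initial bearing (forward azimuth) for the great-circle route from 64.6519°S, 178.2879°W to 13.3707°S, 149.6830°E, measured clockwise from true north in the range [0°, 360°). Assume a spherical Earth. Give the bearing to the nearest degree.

Δλ = 149.6830 − -178.2879 = 327.9709°; wrapped into (−180°, 180°]: -32.0291°.
θ = atan2( sin Δλ · cos φ₂ , cos φ₁ · sin φ₂ − sin φ₁ · cos φ₂ · cos Δλ )
  = atan2(-0.51597, 0.64639) = -38.598° → normalised to [0°, 360°): 321.402°.

321°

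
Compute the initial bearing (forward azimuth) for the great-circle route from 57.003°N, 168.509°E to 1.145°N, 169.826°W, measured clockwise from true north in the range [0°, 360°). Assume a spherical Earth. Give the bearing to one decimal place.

Δλ = -169.826 − 168.509 = -338.335°; wrapped into (−180°, 180°]: 21.665°.
θ = atan2( sin Δλ · cos φ₂ , cos φ₁ · sin φ₂ − sin φ₁ · cos φ₂ · cos Δλ )
  = atan2(0.36911, -0.76841) = 154.343° → normalised to [0°, 360°): 154.343°.

154.3°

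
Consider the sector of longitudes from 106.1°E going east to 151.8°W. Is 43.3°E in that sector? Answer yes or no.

No

Band width going east from +106.1° to -151.8°: ((-151.8 − 106.1) mod 360) = 102.1°.
Offset of +43.3° east of the west edge: ((43.3 − 106.1) mod 360) = 297.2°.
297.2° > 102.1° ⇒ outside.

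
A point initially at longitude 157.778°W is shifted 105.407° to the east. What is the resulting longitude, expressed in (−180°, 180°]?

52.371°W

Start at -157.778°; shift +105.407° → -52.371°.
-52.371° already lies in (−180°, 180°].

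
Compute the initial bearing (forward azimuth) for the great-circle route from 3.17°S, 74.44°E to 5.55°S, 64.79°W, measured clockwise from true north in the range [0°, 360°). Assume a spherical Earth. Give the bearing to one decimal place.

Δλ = -64.79 − 74.44 = -139.23°.
θ = atan2( sin Δλ · cos φ₂ , cos φ₁ · sin φ₂ − sin φ₁ · cos φ₂ · cos Δλ )
  = atan2(-0.64996, -0.13825) = -102.008° → normalised to [0°, 360°): 257.992°.

258.0°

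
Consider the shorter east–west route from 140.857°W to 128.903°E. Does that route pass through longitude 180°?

Naïve |128.903 − -140.857| = 269.76° > 180°, so the shorter arc goes the other way round — across 180°.
Signed shortest Δλ = ((128.903 − -140.857 + 180) mod 360) − 180 = -90.24°.
Going west by 90.24° from -140.857° passes through 180° before reaching +128.903°.

Yes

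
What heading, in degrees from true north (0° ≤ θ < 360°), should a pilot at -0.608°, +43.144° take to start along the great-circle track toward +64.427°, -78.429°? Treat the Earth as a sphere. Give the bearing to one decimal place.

Δλ = -78.429 − 43.144 = -121.573°.
θ = atan2( sin Δλ · cos φ₂ , cos φ₁ · sin φ₂ − sin φ₁ · cos φ₂ · cos Δλ )
  = atan2(-0.36776, 0.89959) = -22.235° → normalised to [0°, 360°): 337.765°.

337.8°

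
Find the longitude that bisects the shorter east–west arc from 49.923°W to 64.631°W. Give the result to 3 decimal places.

57.277°W

Signed shortest Δλ from -49.923° to -64.631° is -14.708°.
Midpoint longitude = -49.923° + (-14.708°)/2 = -49.923° − 7.354° = -57.277°.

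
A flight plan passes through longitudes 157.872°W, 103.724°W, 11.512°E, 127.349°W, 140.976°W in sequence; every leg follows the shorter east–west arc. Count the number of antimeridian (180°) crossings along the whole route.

0

Leg 1: -157.872° → -103.724°, shortest Δλ = 54.148° (east) — does not cross 180°.
Leg 2: -103.724° → +11.512°, shortest Δλ = 115.236° (east) — does not cross 180°.
Leg 3: +11.512° → -127.349°, shortest Δλ = -138.861° (west) — does not cross 180°.
Leg 4: -127.349° → -140.976°, shortest Δλ = -13.627° (west) — does not cross 180°.
Total crossings: 0.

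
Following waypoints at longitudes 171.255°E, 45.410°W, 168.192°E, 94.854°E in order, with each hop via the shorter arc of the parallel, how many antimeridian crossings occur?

Leg 1: +171.255° → -45.410°, shortest Δλ = 143.335° (east) — crosses 180°.
Leg 2: -45.410° → +168.192°, shortest Δλ = -146.398° (west) — crosses 180°.
Leg 3: +168.192° → +94.854°, shortest Δλ = -73.338° (west) — does not cross 180°.
Total crossings: 2.

2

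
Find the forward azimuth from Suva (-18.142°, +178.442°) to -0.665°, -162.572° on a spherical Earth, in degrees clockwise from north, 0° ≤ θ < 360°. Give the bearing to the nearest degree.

Δλ = -162.572 − 178.442 = -341.014°; wrapped into (−180°, 180°]: 18.986°.
θ = atan2( sin Δλ · cos φ₂ , cos φ₁ · sin φ₂ − sin φ₁ · cos φ₂ · cos Δλ )
  = atan2(0.32532, 0.28338) = 48.941° → normalised to [0°, 360°): 48.941°.

49°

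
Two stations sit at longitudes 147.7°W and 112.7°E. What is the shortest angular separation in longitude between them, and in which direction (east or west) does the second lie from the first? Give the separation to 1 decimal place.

Raw difference: 112.7 − -147.7 = 260.4°.
Normalise into (−180°, 180°]: 260.4° − 360° = -99.6°.
Negative ⇒ the second point lies to the west; separation 99.6°.

99.6° west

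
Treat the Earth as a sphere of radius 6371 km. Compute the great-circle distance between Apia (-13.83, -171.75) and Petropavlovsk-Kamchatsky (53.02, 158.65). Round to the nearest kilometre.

Δλ = 158.65 − -171.75 = 330.40°; wrapped into (−180°, 180°]: -29.60°.
Δφ = 53.02 − -13.83 = 66.85°.
a = sin²(Δφ/2) + cos φ₁ · cos φ₂ · sin²(Δλ/2) = 0.341544.
c = 2·atan2(√a, √(1−a)) = 1.24832 rad → d = 6371·c ≈ 7953.07 km.

7953 km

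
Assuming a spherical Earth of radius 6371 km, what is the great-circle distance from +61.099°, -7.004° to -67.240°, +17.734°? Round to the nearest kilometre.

14411 km

Δλ = 17.734 − -7.004 = 24.738°.
Δφ = -67.240 − 61.099 = -128.339°.
a = sin²(Δφ/2) + cos φ₁ · cos φ₂ · sin²(Δλ/2) = 0.818736.
c = 2·atan2(√a, √(1−a)) = 2.26201 rad → d = 6371·c ≈ 14411.26 km.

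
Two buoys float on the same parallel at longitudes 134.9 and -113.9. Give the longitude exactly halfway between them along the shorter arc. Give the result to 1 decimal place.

-169.5°

Signed shortest Δλ from +134.9° to -113.9° is +111.2°.
Midpoint longitude = +134.9° + (+111.2°)/2 = +134.9° + 55.6° = +190.5°.
Normalise into (−180°, 180°]: -169.5°.
(The naïve average (+134.9 + -113.9)/2 = 10.5° is on the wrong side of the globe.)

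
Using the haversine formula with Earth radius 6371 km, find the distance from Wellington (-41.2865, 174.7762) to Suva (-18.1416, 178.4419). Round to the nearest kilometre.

Δλ = 178.4419 − 174.7762 = 3.6657°.
Δφ = -18.1416 − -41.2865 = 23.1449°.
a = sin²(Δφ/2) + cos φ₁ · cos φ₂ · sin²(Δλ/2) = 0.040974.
c = 2·atan2(√a, √(1−a)) = 0.40766 rad → d = 6371·c ≈ 2597.17 km.

2597 km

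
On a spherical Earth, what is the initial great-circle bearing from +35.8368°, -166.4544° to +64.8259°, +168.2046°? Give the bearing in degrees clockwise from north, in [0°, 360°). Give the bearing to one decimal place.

340.3°

Δλ = 168.2046 − -166.4544 = 334.6590°; wrapped into (−180°, 180°]: -25.3410°.
θ = atan2( sin Δλ · cos φ₂ , cos φ₁ · sin φ₂ − sin φ₁ · cos φ₂ · cos Δλ )
  = atan2(-0.18206, 0.50861) = -19.695° → normalised to [0°, 360°): 340.305°.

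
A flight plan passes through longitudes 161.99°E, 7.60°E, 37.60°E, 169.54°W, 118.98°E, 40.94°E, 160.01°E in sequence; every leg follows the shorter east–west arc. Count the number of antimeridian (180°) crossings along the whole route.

2

Leg 1: +161.99° → +7.60°, shortest Δλ = -154.39° (west) — does not cross 180°.
Leg 2: +7.60° → +37.60°, shortest Δλ = 30.0° (east) — does not cross 180°.
Leg 3: +37.60° → -169.54°, shortest Δλ = 152.86° (east) — crosses 180°.
Leg 4: -169.54° → +118.98°, shortest Δλ = -71.48° (west) — crosses 180°.
Leg 5: +118.98° → +40.94°, shortest Δλ = -78.04° (west) — does not cross 180°.
Leg 6: +40.94° → +160.01°, shortest Δλ = 119.07° (east) — does not cross 180°.
Total crossings: 2.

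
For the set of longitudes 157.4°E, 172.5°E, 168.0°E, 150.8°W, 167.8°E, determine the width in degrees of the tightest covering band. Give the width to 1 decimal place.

Sort the longitudes: -150.8°, +157.4°, +167.8°, +168.0°, +172.5°.
Eastward gaps between consecutive values (wrapping around): 308.2°, 10.4°, 0.2°, 4.5°, 36.7°.
Largest gap = 308.2° ⇒ minimal covering band is its complement: 360° − 308.2° = 51.8°.
Band runs from +157.4° eastward to -150.8°, crossing the antimeridian.

51.8°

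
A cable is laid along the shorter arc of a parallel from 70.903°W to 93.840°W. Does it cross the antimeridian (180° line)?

No

Signed shortest Δλ = ((-93.840 − -70.903 + 180) mod 360) − 180 = -22.937°.
Going west by 22.937° from -70.903° reaches -93.840° without touching 180°.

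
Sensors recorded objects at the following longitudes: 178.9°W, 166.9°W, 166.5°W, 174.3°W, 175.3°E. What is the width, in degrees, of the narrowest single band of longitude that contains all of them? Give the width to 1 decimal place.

18.2°

Sort the longitudes: -178.9°, -174.3°, -166.9°, -166.5°, +175.3°.
Eastward gaps between consecutive values (wrapping around): 4.6°, 7.4°, 0.4°, 341.8°, 5.8°.
Largest gap = 341.8° ⇒ minimal covering band is its complement: 360° − 341.8° = 18.2°.
Band runs from +175.3° eastward to -166.5°, crossing the antimeridian.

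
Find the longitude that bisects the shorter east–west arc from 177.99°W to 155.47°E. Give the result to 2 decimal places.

Signed shortest Δλ from -177.99° to +155.47° is -26.54°.
Midpoint longitude = -177.99° + (-26.54°)/2 = -177.99° − 13.27° = -191.26°.
Normalise into (−180°, 180°]: +168.74°.
(The naïve average (-177.99 + +155.47)/2 = -11.26° is on the wrong side of the globe.)

168.74°E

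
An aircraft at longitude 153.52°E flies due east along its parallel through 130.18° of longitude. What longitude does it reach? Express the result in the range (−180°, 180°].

76.30°W

Start at +153.52°; shift +130.18° → +283.70°.
+283.70° lies outside (−180°, 180°]; subtract 360° → -76.30°.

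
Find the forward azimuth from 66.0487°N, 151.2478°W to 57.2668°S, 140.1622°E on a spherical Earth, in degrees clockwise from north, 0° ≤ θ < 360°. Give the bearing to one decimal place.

224.0°

Δλ = 140.1622 − -151.2478 = 291.4100°; wrapped into (−180°, 180°]: -68.5900°.
θ = atan2( sin Δλ · cos φ₂ , cos φ₁ · sin φ₂ − sin φ₁ · cos φ₂ · cos Δλ )
  = atan2(-0.50341, -0.52188) = -136.032° → normalised to [0°, 360°): 223.968°.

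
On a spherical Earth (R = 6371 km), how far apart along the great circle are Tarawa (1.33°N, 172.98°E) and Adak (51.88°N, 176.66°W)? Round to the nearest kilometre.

5703 km

Δλ = -176.66 − 172.98 = -349.64°; wrapped into (−180°, 180°]: 10.36°.
Δφ = 51.88 − 1.33 = 50.55°.
a = sin²(Δφ/2) + cos φ₁ · cos φ₂ · sin²(Δλ/2) = 0.187328.
c = 2·atan2(√a, √(1−a)) = 0.89522 rad → d = 6371·c ≈ 5703.48 km.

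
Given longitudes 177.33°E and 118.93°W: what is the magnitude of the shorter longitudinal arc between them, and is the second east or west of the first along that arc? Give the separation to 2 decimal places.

63.74° east

Raw difference: -118.93 − 177.33 = -296.26°.
Normalise into (−180°, 180°]: -296.26° + 360° = 63.74°.
Positive ⇒ the second point lies to the east; separation 63.74°.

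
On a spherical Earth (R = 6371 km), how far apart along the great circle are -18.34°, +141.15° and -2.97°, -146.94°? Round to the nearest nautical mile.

Δλ = -146.94 − 141.15 = -288.09°; wrapped into (−180°, 180°]: 71.91°.
Δφ = -2.97 − -18.34 = 15.37°.
a = sin²(Δφ/2) + cos φ₁ · cos φ₂ · sin²(Δλ/2) = 0.344677.
c = 2·atan2(√a, √(1−a)) = 1.25492 rad → d = 6371·c ≈ 7995.12 km ≈ 4317.02 nmi.

4317 nmi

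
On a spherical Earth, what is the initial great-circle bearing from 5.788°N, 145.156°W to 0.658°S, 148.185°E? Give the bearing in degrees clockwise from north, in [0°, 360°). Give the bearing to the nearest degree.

Δλ = 148.185 − -145.156 = 293.341°; wrapped into (−180°, 180°]: -66.659°.
θ = atan2( sin Δλ · cos φ₂ , cos φ₁ · sin φ₂ − sin φ₁ · cos φ₂ · cos Δλ )
  = atan2(-0.91810, -0.05138) = -93.203° → normalised to [0°, 360°): 266.797°.

267°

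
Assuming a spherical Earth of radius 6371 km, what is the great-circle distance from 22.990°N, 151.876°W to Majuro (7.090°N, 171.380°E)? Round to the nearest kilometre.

4305 km

Δλ = 171.380 − -151.876 = 323.256°; wrapped into (−180°, 180°]: -36.744°.
Δφ = 7.090 − 22.990 = -15.900°.
a = sin²(Δφ/2) + cos φ₁ · cos φ₂ · sin²(Δλ/2) = 0.109881.
c = 2·atan2(√a, √(1−a)) = 0.67575 rad → d = 6371·c ≈ 4305.21 km.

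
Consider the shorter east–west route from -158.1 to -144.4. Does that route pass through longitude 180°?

No

Signed shortest Δλ = ((-144.4 − -158.1 + 180) mod 360) − 180 = 13.7°.
Going east by 13.7° from -158.1° reaches -144.4° without touching 180°.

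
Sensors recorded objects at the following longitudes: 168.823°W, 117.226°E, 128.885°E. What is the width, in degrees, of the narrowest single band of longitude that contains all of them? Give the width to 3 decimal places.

73.951°

Sort the longitudes: -168.823°, +117.226°, +128.885°.
Eastward gaps between consecutive values (wrapping around): 286.049°, 11.659°, 62.292°.
Largest gap = 286.049° ⇒ minimal covering band is its complement: 360° − 286.049° = 73.951°.
Band runs from +117.226° eastward to -168.823°, crossing the antimeridian.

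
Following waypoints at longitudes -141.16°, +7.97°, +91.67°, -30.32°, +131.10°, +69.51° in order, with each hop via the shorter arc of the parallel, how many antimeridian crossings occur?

Leg 1: -141.16° → +7.97°, shortest Δλ = 149.13° (east) — does not cross 180°.
Leg 2: +7.97° → +91.67°, shortest Δλ = 83.7° (east) — does not cross 180°.
Leg 3: +91.67° → -30.32°, shortest Δλ = -121.99° (west) — does not cross 180°.
Leg 4: -30.32° → +131.10°, shortest Δλ = 161.42° (east) — does not cross 180°.
Leg 5: +131.10° → +69.51°, shortest Δλ = -61.59° (west) — does not cross 180°.
Total crossings: 0.

0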